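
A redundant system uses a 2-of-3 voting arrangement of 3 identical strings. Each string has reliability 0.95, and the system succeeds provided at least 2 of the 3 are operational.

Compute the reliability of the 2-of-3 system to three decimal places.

R = Σ_{i=2}^{3} C(3,i) p^i (1−p)^{3−i} with p = 0.95
C(3,2)·0.95^2·0.05^1 = 0.13538
C(3,3)·0.95^3·0.05^0 = 0.85738
Sum = 0.993

0.993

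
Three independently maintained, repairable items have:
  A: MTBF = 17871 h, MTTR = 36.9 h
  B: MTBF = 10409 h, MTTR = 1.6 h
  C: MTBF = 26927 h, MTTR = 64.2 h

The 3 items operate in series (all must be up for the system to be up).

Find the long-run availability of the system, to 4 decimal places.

0.9954

A(A) = MTBF/(MTBF+MTTR) = 17871/(17871+36.9) = 0.997939
A(B) = MTBF/(MTBF+MTTR) = 10409/(10409+1.6) = 0.999846
A(C) = MTBF/(MTBF+MTTR) = 26927/(26927+64.2) = 0.997621
Series availability: 0.997939 × 0.999846 × 0.997621 = 0.9954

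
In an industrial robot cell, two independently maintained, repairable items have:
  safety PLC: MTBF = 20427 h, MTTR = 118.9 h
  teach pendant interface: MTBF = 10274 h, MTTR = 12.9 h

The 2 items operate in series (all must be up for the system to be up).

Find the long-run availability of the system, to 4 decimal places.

0.9930

A(safety PLC) = MTBF/(MTBF+MTTR) = 20427/(20427+118.9) = 0.994213
A(teach pendant interface) = MTBF/(MTBF+MTTR) = 10274/(10274+12.9) = 0.998746
Series availability: 0.994213 × 0.998746 = 0.9930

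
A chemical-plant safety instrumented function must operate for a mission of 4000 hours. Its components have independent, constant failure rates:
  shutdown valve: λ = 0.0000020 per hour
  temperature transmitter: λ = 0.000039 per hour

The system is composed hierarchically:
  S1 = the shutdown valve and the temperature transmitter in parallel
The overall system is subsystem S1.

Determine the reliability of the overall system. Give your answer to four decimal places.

0.9988

R(shutdown valve) = exp(−0.0000020 × 4000) = 0.992032
R(temperature transmitter) = exp(−0.000039 × 4000) = 0.855559
Parallel (shutdown valve and temperature transmitter): 1 − (1 − 0.992032)(1 − 0.855559) = 0.9988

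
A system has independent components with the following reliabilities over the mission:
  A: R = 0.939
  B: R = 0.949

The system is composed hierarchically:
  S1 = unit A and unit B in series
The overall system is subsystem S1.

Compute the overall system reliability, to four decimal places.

0.8911

Series (A and B): 0.939000 × 0.949000 = 0.8911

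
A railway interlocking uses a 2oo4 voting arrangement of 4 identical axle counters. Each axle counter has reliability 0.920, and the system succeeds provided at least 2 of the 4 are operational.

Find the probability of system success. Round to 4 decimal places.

R = Σ_{i=2}^{4} C(4,i) p^i (1−p)^{4−i} with p = 0.920
C(4,2)·0.920^2·0.080^2 = 0.032502
C(4,3)·0.920^3·0.080^1 = 0.249180
C(4,4)·0.920^4·0.080^0 = 0.716393
Sum = 0.9981

0.9981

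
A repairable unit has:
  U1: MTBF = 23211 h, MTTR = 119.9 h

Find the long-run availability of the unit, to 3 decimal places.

A(U1) = MTBF/(MTBF+MTTR) = 23211/(23211+119.9) = 0.995

0.995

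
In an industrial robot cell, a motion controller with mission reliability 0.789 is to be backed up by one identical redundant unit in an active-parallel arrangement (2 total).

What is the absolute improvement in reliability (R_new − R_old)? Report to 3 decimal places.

R_before = 0.789
R_after = 1 − (1 − 0.789)^2 = 0.955
ΔR = 0.955 − 0.789 = 0.166

0.166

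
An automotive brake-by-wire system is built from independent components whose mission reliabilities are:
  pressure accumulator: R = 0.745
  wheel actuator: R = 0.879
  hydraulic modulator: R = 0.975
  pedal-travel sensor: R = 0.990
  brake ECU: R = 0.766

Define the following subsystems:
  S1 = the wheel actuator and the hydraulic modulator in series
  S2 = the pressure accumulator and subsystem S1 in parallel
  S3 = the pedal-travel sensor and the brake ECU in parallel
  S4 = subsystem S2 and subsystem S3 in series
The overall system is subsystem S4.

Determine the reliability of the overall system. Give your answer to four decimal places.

0.9613

Series (wheel actuator and hydraulic modulator): 0.879000 × 0.975000 = 0.857025
Parallel (pressure accumulator and [0.857025]): 1 − (1 − 0.745000)(1 − 0.857025) = 0.963541
Parallel (pedal-travel sensor and brake ECU): 1 − (1 − 0.990000)(1 − 0.766000) = 0.997660
Series ([0.963541] and [0.997660]): 0.963541 × 0.997660 = 0.9613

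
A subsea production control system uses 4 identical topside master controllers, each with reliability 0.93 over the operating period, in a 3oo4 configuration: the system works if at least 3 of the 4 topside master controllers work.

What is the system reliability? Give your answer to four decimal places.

0.9733

R = Σ_{i=3}^{4} C(4,i) p^i (1−p)^{4−i} with p = 0.93
C(4,3)·0.93^3·0.07^1 = 0.225220
C(4,4)·0.93^4·0.07^0 = 0.748052
Sum = 0.9733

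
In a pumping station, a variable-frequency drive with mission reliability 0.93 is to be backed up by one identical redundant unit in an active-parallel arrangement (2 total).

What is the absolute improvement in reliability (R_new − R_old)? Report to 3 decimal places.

R_before = 0.93
R_after = 1 − (1 − 0.93)^2 = 0.995
ΔR = 0.995 − 0.93 = 0.065

0.065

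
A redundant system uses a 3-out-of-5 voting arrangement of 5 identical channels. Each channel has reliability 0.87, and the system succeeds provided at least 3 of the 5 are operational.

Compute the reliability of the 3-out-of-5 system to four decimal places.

R = Σ_{i=3}^{5} C(5,i) p^i (1−p)^{5−i} with p = 0.87
C(5,3)·0.87^3·0.13^2 = 0.111287
C(5,4)·0.87^4·0.13^1 = 0.372383
C(5,5)·0.87^5·0.13^0 = 0.498421
Sum = 0.9821

0.9821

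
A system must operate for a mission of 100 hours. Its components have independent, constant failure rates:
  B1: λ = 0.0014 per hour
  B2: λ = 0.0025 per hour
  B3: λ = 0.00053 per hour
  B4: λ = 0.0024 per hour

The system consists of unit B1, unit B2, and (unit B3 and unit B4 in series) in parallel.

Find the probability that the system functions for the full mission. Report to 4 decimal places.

0.9927

R(B1) = exp(−0.0014 × 100) = 0.869358
R(B2) = exp(−0.0025 × 100) = 0.778801
R(B3) = exp(−0.00053 × 100) = 0.948380
R(B4) = exp(−0.0024 × 100) = 0.786628
Series (B3 and B4): 0.948380 × 0.786628 = 0.746022
Parallel (B1, B2, and [0.746022]): 1 − (1 − 0.869358)(1 − 0.778801)(1 − 0.746022) = 0.9927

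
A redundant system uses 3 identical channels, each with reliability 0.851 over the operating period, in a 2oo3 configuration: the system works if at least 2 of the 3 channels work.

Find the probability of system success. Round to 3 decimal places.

R = Σ_{i=2}^{3} C(3,i) p^i (1−p)^{3−i} with p = 0.851
C(3,2)·0.851^2·0.149^1 = 0.32372
C(3,3)·0.851^3·0.149^0 = 0.61630
Sum = 0.940

0.940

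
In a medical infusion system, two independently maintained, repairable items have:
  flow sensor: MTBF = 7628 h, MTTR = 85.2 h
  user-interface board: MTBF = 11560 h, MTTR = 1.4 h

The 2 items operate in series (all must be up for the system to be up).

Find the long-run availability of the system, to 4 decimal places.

0.9888

A(flow sensor) = MTBF/(MTBF+MTTR) = 7628/(7628+85.2) = 0.988954
A(user-interface board) = MTBF/(MTBF+MTTR) = 11560/(11560+1.4) = 0.999879
Series availability: 0.988954 × 0.999879 = 0.9888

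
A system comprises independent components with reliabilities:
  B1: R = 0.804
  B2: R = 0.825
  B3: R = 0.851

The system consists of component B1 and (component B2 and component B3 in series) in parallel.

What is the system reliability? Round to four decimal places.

0.9416

Series (B2 and B3): 0.825000 × 0.851000 = 0.702075
Parallel (B1 and [0.702075]): 1 − (1 − 0.804000)(1 − 0.702075) = 0.9416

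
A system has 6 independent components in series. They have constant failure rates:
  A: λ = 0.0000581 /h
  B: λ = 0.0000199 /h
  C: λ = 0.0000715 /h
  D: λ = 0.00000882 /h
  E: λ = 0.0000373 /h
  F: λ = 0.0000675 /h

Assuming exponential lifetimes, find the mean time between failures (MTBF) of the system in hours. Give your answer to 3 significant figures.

Series of exponential components: λ_sys = Σ λ_i
λ_sys = 0.0000581 + 0.0000199 + 0.0000715 + 0.00000882 + 0.0000373 + 0.0000675 = 2.6312e-04 /h
MTBF = 1 / λ_sys = 3800 h

3800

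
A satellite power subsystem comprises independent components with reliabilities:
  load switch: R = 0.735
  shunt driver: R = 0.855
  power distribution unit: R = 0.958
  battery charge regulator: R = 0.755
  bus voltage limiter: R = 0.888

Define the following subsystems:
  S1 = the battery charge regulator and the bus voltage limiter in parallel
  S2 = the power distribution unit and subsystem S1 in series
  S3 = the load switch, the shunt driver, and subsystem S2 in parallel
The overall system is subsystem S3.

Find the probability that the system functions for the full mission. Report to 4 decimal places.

0.9974

Parallel (battery charge regulator and bus voltage limiter): 1 − (1 − 0.755000)(1 − 0.888000) = 0.972560
Series (power distribution unit and [0.972560]): 0.958000 × 0.972560 = 0.931712
Parallel (load switch, shunt driver, and [0.931712]): 1 − (1 − 0.735000)(1 − 0.855000)(1 − 0.931712) = 0.9974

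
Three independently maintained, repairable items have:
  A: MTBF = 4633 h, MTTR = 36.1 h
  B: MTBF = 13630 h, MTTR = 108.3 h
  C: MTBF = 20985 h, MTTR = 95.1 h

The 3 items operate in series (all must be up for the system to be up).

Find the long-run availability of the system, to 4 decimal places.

0.9800

A(A) = MTBF/(MTBF+MTTR) = 4633/(4633+36.1) = 0.992268
A(B) = MTBF/(MTBF+MTTR) = 13630/(13630+108.3) = 0.992117
A(C) = MTBF/(MTBF+MTTR) = 20985/(20985+95.1) = 0.995489
Series availability: 0.992268 × 0.992117 × 0.995489 = 0.9800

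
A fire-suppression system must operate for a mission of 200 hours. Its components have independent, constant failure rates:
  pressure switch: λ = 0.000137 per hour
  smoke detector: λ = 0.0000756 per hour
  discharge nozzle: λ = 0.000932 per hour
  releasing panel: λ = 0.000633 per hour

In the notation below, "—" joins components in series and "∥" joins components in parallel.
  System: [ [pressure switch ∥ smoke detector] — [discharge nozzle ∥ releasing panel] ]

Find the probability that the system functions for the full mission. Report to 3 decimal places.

0.979

R(pressure switch) = exp(−0.000137 × 200) = 0.97297
R(smoke detector) = exp(−0.0000756 × 200) = 0.98499
R(discharge nozzle) = exp(−0.000932 × 200) = 0.82994
R(releasing panel) = exp(−0.000633 × 200) = 0.88109
Parallel (pressure switch and smoke detector): 1 − (1 − 0.97297)(1 − 0.98499) = 0.99959
Parallel (discharge nozzle and releasing panel): 1 − (1 − 0.82994)(1 − 0.88109) = 0.97978
Series ([0.99959] and [0.97978]): 0.99959 × 0.97978 = 0.979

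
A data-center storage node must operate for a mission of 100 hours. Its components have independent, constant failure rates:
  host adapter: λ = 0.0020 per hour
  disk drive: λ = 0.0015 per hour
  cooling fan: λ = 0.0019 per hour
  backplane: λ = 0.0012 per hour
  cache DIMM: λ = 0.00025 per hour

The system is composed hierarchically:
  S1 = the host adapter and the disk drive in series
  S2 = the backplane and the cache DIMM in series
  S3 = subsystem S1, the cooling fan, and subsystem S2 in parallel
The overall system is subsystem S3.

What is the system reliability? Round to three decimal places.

R(host adapter) = exp(−0.0020 × 100) = 0.81873
R(disk drive) = exp(−0.0015 × 100) = 0.86071
R(cooling fan) = exp(−0.0019 × 100) = 0.82696
R(backplane) = exp(−0.0012 × 100) = 0.88692
R(cache DIMM) = exp(−0.00025 × 100) = 0.97531
Series (host adapter and disk drive): 0.81873 × 0.86071 = 0.70469
Series (backplane and cache DIMM): 0.88692 × 0.97531 = 0.86502
Parallel ([0.70469], cooling fan, and [0.86502]): 1 − (1 − 0.70469)(1 − 0.82696)(1 − 0.86502) = 0.993

0.993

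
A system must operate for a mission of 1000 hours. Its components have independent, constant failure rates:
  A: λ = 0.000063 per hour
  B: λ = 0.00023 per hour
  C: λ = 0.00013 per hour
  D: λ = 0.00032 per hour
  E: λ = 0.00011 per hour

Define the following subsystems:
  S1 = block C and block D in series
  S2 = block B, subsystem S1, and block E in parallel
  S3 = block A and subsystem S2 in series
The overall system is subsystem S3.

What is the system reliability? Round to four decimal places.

0.9317

R(A) = exp(−0.000063 × 1000) = 0.938943
R(B) = exp(−0.00023 × 1000) = 0.794534
R(C) = exp(−0.00013 × 1000) = 0.878095
R(D) = exp(−0.00032 × 1000) = 0.726149
R(E) = exp(−0.00011 × 1000) = 0.895834
Series (C and D): 0.878095 × 0.726149 = 0.637628
Parallel (B, [0.637628], and E): 1 − (1 − 0.794534)(1 − 0.637628)(1 − 0.895834) = 0.992244
Series (A and [0.992244]): 0.938943 × 0.992244 = 0.9317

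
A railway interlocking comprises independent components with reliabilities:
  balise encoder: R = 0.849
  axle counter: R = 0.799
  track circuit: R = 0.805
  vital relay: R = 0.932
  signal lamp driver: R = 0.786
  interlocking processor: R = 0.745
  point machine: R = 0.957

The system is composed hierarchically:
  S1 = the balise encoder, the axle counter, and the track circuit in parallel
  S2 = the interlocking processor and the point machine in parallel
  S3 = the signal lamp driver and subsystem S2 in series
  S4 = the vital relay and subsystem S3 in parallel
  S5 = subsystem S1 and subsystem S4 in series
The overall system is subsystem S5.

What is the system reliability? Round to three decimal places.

Parallel (balise encoder, axle counter, and track circuit): 1 − (1 − 0.84900)(1 − 0.79900)(1 − 0.80500) = 0.99408
Parallel (interlocking processor and point machine): 1 − (1 − 0.74500)(1 − 0.95700) = 0.98904
Series (signal lamp driver and [0.98904]): 0.78600 × 0.98904 = 0.77739
Parallel (vital relay and [0.77739]): 1 − (1 − 0.93200)(1 − 0.77739) = 0.98486
Series ([0.99408] and [0.98486]): 0.99408 × 0.98486 = 0.979

0.979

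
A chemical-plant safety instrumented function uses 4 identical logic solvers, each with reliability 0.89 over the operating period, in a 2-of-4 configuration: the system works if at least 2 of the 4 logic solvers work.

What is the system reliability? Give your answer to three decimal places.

0.995

R = Σ_{i=2}^{4} C(4,i) p^i (1−p)^{4−i} with p = 0.89
C(4,2)·0.89^2·0.11^2 = 0.05751
C(4,3)·0.89^3·0.11^1 = 0.31019
C(4,4)·0.89^4·0.11^0 = 0.62742
Sum = 0.995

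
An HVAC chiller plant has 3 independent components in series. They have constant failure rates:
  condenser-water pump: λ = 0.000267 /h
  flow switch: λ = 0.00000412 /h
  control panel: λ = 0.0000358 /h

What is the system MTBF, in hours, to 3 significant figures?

Series of exponential components: λ_sys = Σ λ_i
λ_sys = 0.000267 + 0.00000412 + 0.0000358 = 3.0692e-04 /h
MTBF = 1 / λ_sys = 3260 h

3260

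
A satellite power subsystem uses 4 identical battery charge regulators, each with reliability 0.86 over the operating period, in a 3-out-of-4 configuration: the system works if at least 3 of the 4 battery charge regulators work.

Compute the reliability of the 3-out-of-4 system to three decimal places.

0.903

R = Σ_{i=3}^{4} C(4,i) p^i (1−p)^{4−i} with p = 0.86
C(4,3)·0.86^3·0.14^1 = 0.35619
C(4,4)·0.86^4·0.14^0 = 0.54701
Sum = 0.903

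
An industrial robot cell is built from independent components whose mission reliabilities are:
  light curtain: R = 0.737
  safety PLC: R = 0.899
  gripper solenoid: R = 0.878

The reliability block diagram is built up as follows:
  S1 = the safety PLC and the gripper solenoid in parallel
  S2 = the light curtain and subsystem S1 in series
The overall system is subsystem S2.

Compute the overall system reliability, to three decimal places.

Parallel (safety PLC and gripper solenoid): 1 − (1 − 0.89900)(1 − 0.87800) = 0.98768
Series (light curtain and [0.98768]): 0.73700 × 0.98768 = 0.728

0.728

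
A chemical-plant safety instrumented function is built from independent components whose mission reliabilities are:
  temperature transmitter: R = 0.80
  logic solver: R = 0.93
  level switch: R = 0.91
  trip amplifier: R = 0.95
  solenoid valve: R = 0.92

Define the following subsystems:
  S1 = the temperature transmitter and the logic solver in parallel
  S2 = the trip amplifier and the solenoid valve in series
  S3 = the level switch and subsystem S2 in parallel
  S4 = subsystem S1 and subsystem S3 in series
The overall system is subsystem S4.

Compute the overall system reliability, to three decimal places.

0.975

Parallel (temperature transmitter and logic solver): 1 − (1 − 0.80000)(1 − 0.93000) = 0.98600
Series (trip amplifier and solenoid valve): 0.95000 × 0.92000 = 0.87400
Parallel (level switch and [0.87400]): 1 − (1 − 0.91000)(1 − 0.87400) = 0.98866
Series ([0.98600] and [0.98866]): 0.98600 × 0.98866 = 0.975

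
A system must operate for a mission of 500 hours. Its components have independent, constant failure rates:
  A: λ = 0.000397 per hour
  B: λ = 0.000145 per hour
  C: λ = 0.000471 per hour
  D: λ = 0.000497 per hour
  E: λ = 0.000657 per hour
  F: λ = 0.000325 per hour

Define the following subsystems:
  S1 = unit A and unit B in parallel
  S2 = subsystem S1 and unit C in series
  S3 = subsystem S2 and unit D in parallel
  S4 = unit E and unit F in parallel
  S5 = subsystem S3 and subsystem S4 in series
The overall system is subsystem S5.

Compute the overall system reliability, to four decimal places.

0.9117

R(A) = exp(−0.000397 × 500) = 0.819960
R(B) = exp(−0.000145 × 500) = 0.930066
R(C) = exp(−0.000471 × 500) = 0.790176
R(D) = exp(−0.000497 × 500) = 0.779970
R(E) = exp(−0.000657 × 500) = 0.720003
R(F) = exp(−0.000325 × 500) = 0.850016
Parallel (A and B): 1 − (1 − 0.819960)(1 − 0.930066) = 0.987409
Series ([0.987409] and C): 0.987409 × 0.790176 = 0.780227
Parallel ([0.780227] and D): 1 − (1 − 0.780227)(1 − 0.779970) = 0.951643
Parallel (E and F): 1 − (1 − 0.720003)(1 − 0.850016) = 0.958005
Series ([0.951643] and [0.958005]): 0.951643 × 0.958005 = 0.9117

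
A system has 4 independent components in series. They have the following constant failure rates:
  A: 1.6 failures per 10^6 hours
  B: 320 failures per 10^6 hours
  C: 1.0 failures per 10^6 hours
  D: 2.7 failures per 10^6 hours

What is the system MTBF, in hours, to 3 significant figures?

Series of exponential components: λ_sys = Σ λ_i
λ_sys = 0.0000016 + 0.00032 + 0.0000010 + 0.0000027 = 3.2530e-04 /h
MTBF = 1 / λ_sys = 3070 h

3070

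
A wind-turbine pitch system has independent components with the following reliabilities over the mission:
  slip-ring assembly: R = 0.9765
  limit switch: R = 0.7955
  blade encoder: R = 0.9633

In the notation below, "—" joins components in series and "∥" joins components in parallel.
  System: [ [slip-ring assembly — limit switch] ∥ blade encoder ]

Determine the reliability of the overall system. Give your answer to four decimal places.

Series (slip-ring assembly and limit switch): 0.976500 × 0.795500 = 0.776806
Parallel ([0.776806] and blade encoder): 1 − (1 − 0.776806)(1 − 0.963300) = 0.9918

0.9918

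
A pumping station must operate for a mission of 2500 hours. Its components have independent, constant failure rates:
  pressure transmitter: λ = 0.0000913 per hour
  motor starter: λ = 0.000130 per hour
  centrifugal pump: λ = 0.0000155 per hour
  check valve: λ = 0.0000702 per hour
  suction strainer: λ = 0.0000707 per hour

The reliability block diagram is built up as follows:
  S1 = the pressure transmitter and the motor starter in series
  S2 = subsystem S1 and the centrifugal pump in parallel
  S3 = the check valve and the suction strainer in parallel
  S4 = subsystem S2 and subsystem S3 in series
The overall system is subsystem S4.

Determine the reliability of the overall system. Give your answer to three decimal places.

R(pressure transmitter) = exp(−0.0000913 × 2500) = 0.79593
R(motor starter) = exp(−0.000130 × 2500) = 0.72253
R(centrifugal pump) = exp(−0.0000155 × 2500) = 0.96199
R(check valve) = exp(−0.0000702 × 2500) = 0.83904
R(suction strainer) = exp(−0.0000707 × 2500) = 0.83799
Series (pressure transmitter and motor starter): 0.79593 × 0.72253 = 0.57508
Parallel ([0.57508] and centrifugal pump): 1 − (1 − 0.57508)(1 − 0.96199) = 0.98385
Parallel (check valve and suction strainer): 1 − (1 − 0.83904)(1 − 0.83799) = 0.97392
Series ([0.98385] and [0.97392]): 0.98385 × 0.97392 = 0.958

0.958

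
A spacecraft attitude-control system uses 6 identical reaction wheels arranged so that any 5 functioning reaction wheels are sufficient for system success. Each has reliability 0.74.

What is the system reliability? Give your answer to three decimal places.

0.510

R = Σ_{i=5}^{6} C(6,i) p^i (1−p)^{6−i} with p = 0.74
C(6,5)·0.74^5·0.26^1 = 0.34617
C(6,6)·0.74^6·0.26^0 = 0.16421
Sum = 0.510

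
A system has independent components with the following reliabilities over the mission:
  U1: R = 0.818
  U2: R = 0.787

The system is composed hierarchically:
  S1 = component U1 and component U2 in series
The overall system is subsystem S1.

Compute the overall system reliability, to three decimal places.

0.644

Series (U1 and U2): 0.81800 × 0.78700 = 0.644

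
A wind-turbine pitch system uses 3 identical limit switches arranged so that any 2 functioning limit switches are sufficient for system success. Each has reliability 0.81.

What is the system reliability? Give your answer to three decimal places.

R = Σ_{i=2}^{3} C(3,i) p^i (1−p)^{3−i} with p = 0.81
C(3,2)·0.81^2·0.19^1 = 0.37398
C(3,3)·0.81^3·0.19^0 = 0.53144
Sum = 0.905

0.905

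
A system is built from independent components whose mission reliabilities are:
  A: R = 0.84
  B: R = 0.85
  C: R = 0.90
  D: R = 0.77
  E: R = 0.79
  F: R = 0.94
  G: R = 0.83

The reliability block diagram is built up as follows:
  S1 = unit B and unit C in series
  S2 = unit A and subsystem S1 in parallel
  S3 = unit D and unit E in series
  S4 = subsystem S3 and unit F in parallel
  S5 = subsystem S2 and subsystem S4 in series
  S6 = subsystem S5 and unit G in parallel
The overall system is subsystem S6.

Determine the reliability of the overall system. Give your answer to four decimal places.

0.9898

Series (B and C): 0.850000 × 0.900000 = 0.765000
Parallel (A and [0.765000]): 1 − (1 − 0.840000)(1 − 0.765000) = 0.962400
Series (D and E): 0.770000 × 0.790000 = 0.608300
Parallel ([0.608300] and F): 1 − (1 − 0.608300)(1 − 0.940000) = 0.976498
Series ([0.962400] and [0.976498]): 0.962400 × 0.976498 = 0.939782
Parallel ([0.939782] and G): 1 − (1 − 0.939782)(1 − 0.830000) = 0.9898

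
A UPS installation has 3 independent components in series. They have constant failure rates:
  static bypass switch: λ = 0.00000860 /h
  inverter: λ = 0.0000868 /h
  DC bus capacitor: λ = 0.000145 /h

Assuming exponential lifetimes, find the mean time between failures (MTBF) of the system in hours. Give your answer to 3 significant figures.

Series of exponential components: λ_sys = Σ λ_i
λ_sys = 0.00000860 + 0.0000868 + 0.000145 = 2.4040e-04 /h
MTBF = 1 / λ_sys = 4160 h

4160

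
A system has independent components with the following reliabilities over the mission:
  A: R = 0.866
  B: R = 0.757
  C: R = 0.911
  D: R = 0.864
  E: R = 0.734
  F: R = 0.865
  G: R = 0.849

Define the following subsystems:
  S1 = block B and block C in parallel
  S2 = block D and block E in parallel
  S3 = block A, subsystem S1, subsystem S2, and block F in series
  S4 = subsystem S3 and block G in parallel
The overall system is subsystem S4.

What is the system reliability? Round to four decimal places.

Parallel (B and C): 1 − (1 − 0.757000)(1 − 0.911000) = 0.978373
Parallel (D and E): 1 − (1 − 0.864000)(1 − 0.734000) = 0.963824
Series (A, [0.978373], [0.963824], and F): 0.866000 × 0.978373 × 0.963824 × 0.865000 = 0.706376
Parallel ([0.706376] and G): 1 − (1 − 0.706376)(1 − 0.849000) = 0.9557

0.9557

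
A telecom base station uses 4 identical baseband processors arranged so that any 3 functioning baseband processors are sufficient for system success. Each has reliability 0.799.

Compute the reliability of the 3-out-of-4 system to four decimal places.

R = Σ_{i=3}^{4} C(4,i) p^i (1−p)^{4−i} with p = 0.799
C(4,3)·0.799^3·0.201^1 = 0.410106
C(4,4)·0.799^4·0.201^0 = 0.407556
Sum = 0.8177

0.8177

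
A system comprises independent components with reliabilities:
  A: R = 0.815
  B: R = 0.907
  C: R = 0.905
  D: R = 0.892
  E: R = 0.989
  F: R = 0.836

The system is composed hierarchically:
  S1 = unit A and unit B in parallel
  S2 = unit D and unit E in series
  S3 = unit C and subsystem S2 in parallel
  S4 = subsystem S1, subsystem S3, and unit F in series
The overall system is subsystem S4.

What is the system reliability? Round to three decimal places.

0.812

Parallel (A and B): 1 − (1 − 0.81500)(1 − 0.90700) = 0.98280
Series (D and E): 0.89200 × 0.98900 = 0.88219
Parallel (C and [0.88219]): 1 − (1 − 0.90500)(1 − 0.88219) = 0.98881
Series ([0.98280], [0.98881], and F): 0.98280 × 0.98881 × 0.83600 = 0.812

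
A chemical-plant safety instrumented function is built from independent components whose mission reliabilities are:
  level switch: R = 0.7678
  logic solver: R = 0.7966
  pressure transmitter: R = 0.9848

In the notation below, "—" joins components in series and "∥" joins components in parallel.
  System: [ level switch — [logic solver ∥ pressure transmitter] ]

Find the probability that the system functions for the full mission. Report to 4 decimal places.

0.7654

Parallel (logic solver and pressure transmitter): 1 − (1 − 0.796600)(1 − 0.984800) = 0.996908
Series (level switch and [0.996908]): 0.767800 × 0.996908 = 0.7654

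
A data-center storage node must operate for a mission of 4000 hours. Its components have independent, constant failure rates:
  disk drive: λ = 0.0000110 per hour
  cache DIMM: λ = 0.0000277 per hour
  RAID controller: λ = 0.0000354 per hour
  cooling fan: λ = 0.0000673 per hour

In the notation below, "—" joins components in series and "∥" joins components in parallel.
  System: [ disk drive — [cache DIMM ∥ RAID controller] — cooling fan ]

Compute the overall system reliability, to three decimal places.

0.721

R(disk drive) = exp(−0.0000110 × 4000) = 0.95695
R(cache DIMM) = exp(−0.0000277 × 4000) = 0.89512
R(RAID controller) = exp(−0.0000354 × 4000) = 0.86797
R(cooling fan) = exp(−0.0000673 × 4000) = 0.76399
Parallel (cache DIMM and RAID controller): 1 − (1 − 0.89512)(1 − 0.86797) = 0.98615
Series (disk drive, [0.98615], and cooling fan): 0.95695 × 0.98615 × 0.76399 = 0.721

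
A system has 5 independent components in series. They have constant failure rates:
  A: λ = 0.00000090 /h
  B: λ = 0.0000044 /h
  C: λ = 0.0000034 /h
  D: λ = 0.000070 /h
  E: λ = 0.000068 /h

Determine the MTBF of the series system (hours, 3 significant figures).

6820

Series of exponential components: λ_sys = Σ λ_i
λ_sys = 0.00000090 + 0.0000044 + 0.0000034 + 0.000070 + 0.000068 = 1.4670e-04 /h
MTBF = 1 / λ_sys = 6820 h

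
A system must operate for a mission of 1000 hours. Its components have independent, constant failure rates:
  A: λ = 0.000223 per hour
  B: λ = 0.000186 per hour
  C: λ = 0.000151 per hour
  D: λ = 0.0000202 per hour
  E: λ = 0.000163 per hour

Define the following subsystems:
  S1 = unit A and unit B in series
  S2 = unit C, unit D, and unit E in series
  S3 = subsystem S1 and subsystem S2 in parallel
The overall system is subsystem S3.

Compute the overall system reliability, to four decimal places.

0.9046

R(A) = exp(−0.000223 × 1000) = 0.800115
R(B) = exp(−0.000186 × 1000) = 0.830274
R(C) = exp(−0.000151 × 1000) = 0.859848
R(D) = exp(−0.0000202 × 1000) = 0.980003
R(E) = exp(−0.000163 × 1000) = 0.849591
Series (A and B): 0.800115 × 0.830274 = 0.664315
Series (C, D, and E): 0.859848 × 0.980003 × 0.849591 = 0.715911
Parallel ([0.664315] and [0.715911]): 1 − (1 − 0.664315)(1 − 0.715911) = 0.9046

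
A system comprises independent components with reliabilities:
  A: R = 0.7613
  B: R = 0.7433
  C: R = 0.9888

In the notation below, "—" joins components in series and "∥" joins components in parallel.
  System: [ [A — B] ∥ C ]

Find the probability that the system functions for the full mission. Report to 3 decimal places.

0.995

Series (A and B): 0.76130 × 0.74330 = 0.56587
Parallel ([0.56587] and C): 1 − (1 − 0.56587)(1 − 0.98880) = 0.995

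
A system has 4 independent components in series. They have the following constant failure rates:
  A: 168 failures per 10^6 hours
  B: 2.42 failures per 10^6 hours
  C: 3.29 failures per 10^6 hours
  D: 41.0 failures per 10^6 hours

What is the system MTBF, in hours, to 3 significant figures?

4660

Series of exponential components: λ_sys = Σ λ_i
λ_sys = 0.000168 + 0.00000242 + 0.00000329 + 0.0000410 = 2.1471e-04 /h
MTBF = 1 / λ_sys = 4660 h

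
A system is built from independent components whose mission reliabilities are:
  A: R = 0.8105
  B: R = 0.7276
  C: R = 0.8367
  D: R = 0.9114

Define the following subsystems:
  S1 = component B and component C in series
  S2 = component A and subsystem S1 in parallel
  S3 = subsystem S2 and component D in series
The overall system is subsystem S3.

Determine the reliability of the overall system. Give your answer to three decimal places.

Series (B and C): 0.72760 × 0.83670 = 0.60878
Parallel (A and [0.60878]): 1 − (1 − 0.81050)(1 − 0.60878) = 0.92586
Series ([0.92586] and D): 0.92586 × 0.91140 = 0.844

0.844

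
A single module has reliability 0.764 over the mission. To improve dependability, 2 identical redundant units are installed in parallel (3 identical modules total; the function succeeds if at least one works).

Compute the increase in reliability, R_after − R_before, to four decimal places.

0.2229

R_before = 0.764
R_after = 1 − (1 − 0.764)^3 = 0.9869
ΔR = 0.9869 − 0.764 = 0.2229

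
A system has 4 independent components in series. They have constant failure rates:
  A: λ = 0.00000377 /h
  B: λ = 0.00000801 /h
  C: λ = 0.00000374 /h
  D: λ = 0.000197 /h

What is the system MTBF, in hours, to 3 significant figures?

4710

Series of exponential components: λ_sys = Σ λ_i
λ_sys = 0.00000377 + 0.00000801 + 0.00000374 + 0.000197 = 2.1252e-04 /h
MTBF = 1 / λ_sys = 4710 h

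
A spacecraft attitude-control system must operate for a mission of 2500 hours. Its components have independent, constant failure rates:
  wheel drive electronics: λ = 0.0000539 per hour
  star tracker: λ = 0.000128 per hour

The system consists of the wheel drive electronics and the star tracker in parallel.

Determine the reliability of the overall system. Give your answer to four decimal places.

R(wheel drive electronics) = exp(−0.0000539 × 2500) = 0.873934
R(star tracker) = exp(−0.000128 × 2500) = 0.726149
Parallel (wheel drive electronics and star tracker): 1 − (1 − 0.873934)(1 − 0.726149) = 0.9655

0.9655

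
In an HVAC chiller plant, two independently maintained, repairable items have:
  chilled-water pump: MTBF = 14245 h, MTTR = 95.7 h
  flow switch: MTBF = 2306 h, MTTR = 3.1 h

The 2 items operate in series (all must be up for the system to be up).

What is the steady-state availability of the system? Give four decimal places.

0.9920

A(chilled-water pump) = MTBF/(MTBF+MTTR) = 14245/(14245+95.7) = 0.993327
A(flow switch) = MTBF/(MTBF+MTTR) = 2306/(2306+3.1) = 0.998657
Series availability: 0.993327 × 0.998657 = 0.9920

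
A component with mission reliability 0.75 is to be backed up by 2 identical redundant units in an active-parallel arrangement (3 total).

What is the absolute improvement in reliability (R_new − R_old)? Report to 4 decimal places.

0.2344

R_before = 0.75
R_after = 1 − (1 − 0.75)^3 = 0.9844
ΔR = 0.9844 − 0.75 = 0.2344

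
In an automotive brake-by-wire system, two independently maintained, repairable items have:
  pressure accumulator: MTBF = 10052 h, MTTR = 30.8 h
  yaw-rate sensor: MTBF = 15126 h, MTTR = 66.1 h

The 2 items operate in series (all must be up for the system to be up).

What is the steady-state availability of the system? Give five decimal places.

A(pressure accumulator) = MTBF/(MTBF+MTTR) = 10052/(10052+30.8) = 0.996945
A(yaw-rate sensor) = MTBF/(MTBF+MTTR) = 15126/(15126+66.1) = 0.995649
Series availability: 0.996945 × 0.995649 = 0.99261

0.99261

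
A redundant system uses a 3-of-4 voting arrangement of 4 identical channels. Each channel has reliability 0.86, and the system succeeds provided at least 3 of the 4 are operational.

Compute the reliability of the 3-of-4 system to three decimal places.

0.903

R = Σ_{i=3}^{4} C(4,i) p^i (1−p)^{4−i} with p = 0.86
C(4,3)·0.86^3·0.14^1 = 0.35619
C(4,4)·0.86^4·0.14^0 = 0.54701
Sum = 0.903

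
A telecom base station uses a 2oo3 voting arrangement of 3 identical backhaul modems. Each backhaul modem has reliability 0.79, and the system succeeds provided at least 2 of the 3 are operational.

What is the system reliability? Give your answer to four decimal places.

R = Σ_{i=2}^{3} C(3,i) p^i (1−p)^{3−i} with p = 0.79
C(3,2)·0.79^2·0.21^1 = 0.393183
C(3,3)·0.79^3·0.21^0 = 0.493039
Sum = 0.8862

0.8862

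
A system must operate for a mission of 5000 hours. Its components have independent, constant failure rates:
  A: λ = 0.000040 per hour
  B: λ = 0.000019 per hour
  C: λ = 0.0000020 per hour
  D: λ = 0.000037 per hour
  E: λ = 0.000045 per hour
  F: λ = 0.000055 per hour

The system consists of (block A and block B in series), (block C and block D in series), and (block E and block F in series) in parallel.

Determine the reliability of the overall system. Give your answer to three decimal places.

R(A) = exp(−0.000040 × 5000) = 0.81873
R(B) = exp(−0.000019 × 5000) = 0.90937
R(C) = exp(−0.0000020 × 5000) = 0.99005
R(D) = exp(−0.000037 × 5000) = 0.83110
R(E) = exp(−0.000045 × 5000) = 0.79852
R(F) = exp(−0.000055 × 5000) = 0.75957
Series (A and B): 0.81873 × 0.90937 = 0.74453
Series (C and D): 0.99005 × 0.83110 = 0.82283
Series (E and F): 0.79852 × 0.75957 = 0.60653
Parallel ([0.74453], [0.82283], and [0.60653]): 1 − (1 − 0.74453)(1 − 0.82283)(1 − 0.60653) = 0.982

0.982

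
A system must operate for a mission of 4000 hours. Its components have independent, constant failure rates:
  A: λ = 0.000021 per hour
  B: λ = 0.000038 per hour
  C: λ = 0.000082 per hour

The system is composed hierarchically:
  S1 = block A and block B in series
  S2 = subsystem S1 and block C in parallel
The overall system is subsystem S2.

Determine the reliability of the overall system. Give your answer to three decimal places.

0.941

R(A) = exp(−0.000021 × 4000) = 0.91943
R(B) = exp(−0.000038 × 4000) = 0.85899
R(C) = exp(−0.000082 × 4000) = 0.72036
Series (A and B): 0.91943 × 0.85899 = 0.78978
Parallel ([0.78978] and C): 1 − (1 − 0.78978)(1 − 0.72036) = 0.941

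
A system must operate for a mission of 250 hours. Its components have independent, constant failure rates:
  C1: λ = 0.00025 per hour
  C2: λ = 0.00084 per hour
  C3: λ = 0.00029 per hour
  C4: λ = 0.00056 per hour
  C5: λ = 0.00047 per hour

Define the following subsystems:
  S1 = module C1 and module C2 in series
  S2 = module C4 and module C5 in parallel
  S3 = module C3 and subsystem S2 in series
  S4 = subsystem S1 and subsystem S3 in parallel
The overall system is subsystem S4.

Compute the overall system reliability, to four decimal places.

0.9801

R(C1) = exp(−0.00025 × 250) = 0.939413
R(C2) = exp(−0.00084 × 250) = 0.810584
R(C3) = exp(−0.00029 × 250) = 0.930066
R(C4) = exp(−0.00056 × 250) = 0.869358
R(C5) = exp(−0.00047 × 250) = 0.889141
Series (C1 and C2): 0.939413 × 0.810584 = 0.761473
Parallel (C4 and C5): 1 − (1 − 0.869358)(1 − 0.889141) = 0.985517
Series (C3 and [0.985517]): 0.930066 × 0.985517 = 0.916596
Parallel ([0.761473] and [0.916596]): 1 − (1 − 0.761473)(1 − 0.916596) = 0.9801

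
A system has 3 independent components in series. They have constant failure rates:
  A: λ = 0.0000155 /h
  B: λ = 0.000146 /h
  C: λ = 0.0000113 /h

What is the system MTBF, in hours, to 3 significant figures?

Series of exponential components: λ_sys = Σ λ_i
λ_sys = 0.0000155 + 0.000146 + 0.0000113 = 1.7280e-04 /h
MTBF = 1 / λ_sys = 5790 h

5790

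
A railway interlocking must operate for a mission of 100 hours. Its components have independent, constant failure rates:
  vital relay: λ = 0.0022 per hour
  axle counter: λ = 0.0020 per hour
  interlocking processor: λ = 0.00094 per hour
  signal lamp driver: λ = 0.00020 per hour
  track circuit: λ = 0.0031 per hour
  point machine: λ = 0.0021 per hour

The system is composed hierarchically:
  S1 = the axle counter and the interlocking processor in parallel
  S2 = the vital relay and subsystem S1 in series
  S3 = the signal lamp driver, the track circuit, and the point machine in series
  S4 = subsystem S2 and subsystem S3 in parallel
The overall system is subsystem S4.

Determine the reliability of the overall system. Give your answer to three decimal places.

R(vital relay) = exp(−0.0022 × 100) = 0.80252
R(axle counter) = exp(−0.0020 × 100) = 0.81873
R(interlocking processor) = exp(−0.00094 × 100) = 0.91028
R(signal lamp driver) = exp(−0.00020 × 100) = 0.98020
R(track circuit) = exp(−0.0031 × 100) = 0.73345
R(point machine) = exp(−0.0021 × 100) = 0.81058
Parallel (axle counter and interlocking processor): 1 − (1 − 0.81873)(1 − 0.91028) = 0.98374
Series (vital relay and [0.98374]): 0.80252 × 0.98374 = 0.78947
Series (signal lamp driver, track circuit, and point machine): 0.98020 × 0.73345 × 0.81058 = 0.58275
Parallel ([0.78947] and [0.58275]): 1 − (1 − 0.78947)(1 − 0.58275) = 0.912

0.912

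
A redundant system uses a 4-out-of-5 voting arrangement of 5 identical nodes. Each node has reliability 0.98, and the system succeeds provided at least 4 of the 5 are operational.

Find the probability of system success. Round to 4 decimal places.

0.9962

R = Σ_{i=4}^{5} C(5,i) p^i (1−p)^{5−i} with p = 0.98
C(5,4)·0.98^4·0.02^1 = 0.092237
C(5,5)·0.98^5·0.02^0 = 0.903921
Sum = 0.9962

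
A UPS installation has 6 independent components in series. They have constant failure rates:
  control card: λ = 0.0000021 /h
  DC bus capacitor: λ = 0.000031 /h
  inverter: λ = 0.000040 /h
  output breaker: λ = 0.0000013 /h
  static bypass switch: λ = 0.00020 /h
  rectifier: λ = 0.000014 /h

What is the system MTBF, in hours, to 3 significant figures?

Series of exponential components: λ_sys = Σ λ_i
λ_sys = 0.0000021 + 0.000031 + 0.000040 + 0.0000013 + 0.00020 + 0.000014 = 2.8840e-04 /h
MTBF = 1 / λ_sys = 3470 h

3470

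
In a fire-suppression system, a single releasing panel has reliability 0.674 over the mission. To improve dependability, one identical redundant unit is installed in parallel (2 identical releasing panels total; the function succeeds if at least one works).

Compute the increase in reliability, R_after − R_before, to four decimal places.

0.2197

R_before = 0.674
R_after = 1 − (1 − 0.674)^2 = 0.8937
ΔR = 0.8937 − 0.674 = 0.2197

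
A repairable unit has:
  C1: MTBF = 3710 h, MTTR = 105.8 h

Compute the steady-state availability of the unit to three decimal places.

0.972

A(C1) = MTBF/(MTBF+MTTR) = 3710/(3710+105.8) = 0.972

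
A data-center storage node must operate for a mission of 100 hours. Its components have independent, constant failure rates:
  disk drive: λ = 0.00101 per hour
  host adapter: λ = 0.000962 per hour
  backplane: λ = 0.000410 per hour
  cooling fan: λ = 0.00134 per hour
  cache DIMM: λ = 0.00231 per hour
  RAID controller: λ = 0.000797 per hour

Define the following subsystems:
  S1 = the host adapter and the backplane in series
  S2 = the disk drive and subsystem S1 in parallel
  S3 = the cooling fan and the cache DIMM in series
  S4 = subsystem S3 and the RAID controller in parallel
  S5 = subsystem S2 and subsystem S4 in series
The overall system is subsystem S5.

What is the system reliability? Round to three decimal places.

R(disk drive) = exp(−0.00101 × 100) = 0.90393
R(host adapter) = exp(−0.000962 × 100) = 0.90828
R(backplane) = exp(−0.000410 × 100) = 0.95983
R(cooling fan) = exp(−0.00134 × 100) = 0.87459
R(cache DIMM) = exp(−0.00231 × 100) = 0.79374
R(RAID controller) = exp(−0.000797 × 100) = 0.92339
Series (host adapter and backplane): 0.90828 × 0.95983 = 0.87179
Parallel (disk drive and [0.87179]): 1 − (1 − 0.90393)(1 − 0.87179) = 0.98768
Series (cooling fan and cache DIMM): 0.87459 × 0.79374 = 0.69420
Parallel ([0.69420] and RAID controller): 1 − (1 − 0.69420)(1 − 0.92339) = 0.97657
Series ([0.98768] and [0.97657]): 0.98768 × 0.97657 = 0.965

0.965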